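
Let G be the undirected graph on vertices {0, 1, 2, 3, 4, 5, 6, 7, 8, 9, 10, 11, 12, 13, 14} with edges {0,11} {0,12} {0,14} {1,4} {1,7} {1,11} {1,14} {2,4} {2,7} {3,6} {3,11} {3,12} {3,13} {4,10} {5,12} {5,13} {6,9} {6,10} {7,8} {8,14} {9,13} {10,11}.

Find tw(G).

A width-3 tree decomposition is:
Bags: B1 = {5, 6, 9, 13}  B2 = {3, 5, 6, 13}  B3 = {3, 5, 6, 12}  B4 = {3, 6, 10, 12}  B5 = {3, 10, 11, 12}  B6 = {0, 10, 11, 12}  B7 = {0, 4, 10, 11}  B8 = {0, 1, 4, 11}  B9 = {0, 1, 4, 14}  B10 = {1, 2, 4, 14}  B11 = {1, 2, 7, 14}  B12 = {2, 7, 8, 14}
Tree: B1–B2, B2–B3, B3–B4, B4–B5, B5–B6, B6–B7, B7–B8, B8–B9, B9–B10, B10–B11, B11–B12
Every bag has size at most 4, so the width is 4 − 1 = 3 and tw(G) ≤ 3. For the lower bound: the 4 vertex sets {5,9,13}, {6}, {3}, {0,10,11,12} are disjoint, each induces a connected subgraph, and every pair is joined by at least one edge of G. Contracting each set to a single vertex therefore yields K_{4} as a minor, and since treewidth is minor-monotone, tw(G) ≥ tw(K_{4}) = 3. Therefore the treewidth is 3.

3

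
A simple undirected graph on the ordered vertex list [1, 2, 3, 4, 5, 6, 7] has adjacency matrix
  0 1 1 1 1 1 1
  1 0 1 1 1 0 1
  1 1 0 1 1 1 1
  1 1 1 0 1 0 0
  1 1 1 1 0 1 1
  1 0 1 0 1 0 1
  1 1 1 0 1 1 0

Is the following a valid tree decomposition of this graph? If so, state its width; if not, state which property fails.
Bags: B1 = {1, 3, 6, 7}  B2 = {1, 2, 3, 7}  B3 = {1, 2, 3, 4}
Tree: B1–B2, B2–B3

A tree decomposition must satisfy three properties: every vertex lies in some bag; for every edge, both endpoints lie together in some bag; and for every vertex, the bags containing it form a connected subtree. Here vertex 5 appears in no bag, so the decomposition is invalid.

No — vertex 5 appears in no bag.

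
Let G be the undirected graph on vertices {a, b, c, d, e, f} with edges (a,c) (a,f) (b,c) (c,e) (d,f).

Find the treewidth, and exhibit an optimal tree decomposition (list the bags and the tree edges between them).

Treewidth 1.
Bags: B1 = {b, c}  B2 = {a, c}  B3 = {c, e}  B4 = {a, f}  B5 = {d, f}
Tree: B1–B2, B2–B3, B2–B4, B4–B5

Every bag has size at most 2, so the width is 2 − 1 = 1 and tw(G) ≤ 1. Since G has at least one edge (e.g. b–c), it is not an edgeless graph, so tw(G) ≥ 1. Therefore the treewidth is 1.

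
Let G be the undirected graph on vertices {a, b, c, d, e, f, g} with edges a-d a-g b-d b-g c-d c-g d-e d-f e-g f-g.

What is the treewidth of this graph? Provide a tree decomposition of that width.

Each bag holds 3 vertices, so the decomposition has width 2, which upper-bounds the treewidth. The edges g–e–d–f–g form a cycle, so G is not a tree and its treewidth is at least 2. Combining the bounds, tw(G) = 2.

Treewidth 2.
One such decomposition:
Bags: B1 = {d, e, g}  B2 = {d, f, g}  B3 = {b, d, g}  B4 = {a, d, g}  B5 = {c, d, g}
Tree: B1–B2, B2–B3, B3–B4, B4–B5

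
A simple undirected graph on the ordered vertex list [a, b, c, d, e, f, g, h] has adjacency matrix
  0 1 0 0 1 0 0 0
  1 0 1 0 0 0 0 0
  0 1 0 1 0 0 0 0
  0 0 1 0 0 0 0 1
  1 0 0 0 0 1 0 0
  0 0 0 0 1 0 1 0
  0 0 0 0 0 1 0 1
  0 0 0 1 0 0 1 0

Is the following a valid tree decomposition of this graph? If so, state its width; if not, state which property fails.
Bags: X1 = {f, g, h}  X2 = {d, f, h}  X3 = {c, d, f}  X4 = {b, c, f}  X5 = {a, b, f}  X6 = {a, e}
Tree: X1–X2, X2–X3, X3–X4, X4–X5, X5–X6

No — edge (f,e) lies in no bag.

A tree decomposition must satisfy three properties: every vertex lies in some bag; for every edge, both endpoints lie together in some bag; and for every vertex, the bags containing it form a connected subtree. Here edge (f,e) lies in no bag, so the decomposition is invalid.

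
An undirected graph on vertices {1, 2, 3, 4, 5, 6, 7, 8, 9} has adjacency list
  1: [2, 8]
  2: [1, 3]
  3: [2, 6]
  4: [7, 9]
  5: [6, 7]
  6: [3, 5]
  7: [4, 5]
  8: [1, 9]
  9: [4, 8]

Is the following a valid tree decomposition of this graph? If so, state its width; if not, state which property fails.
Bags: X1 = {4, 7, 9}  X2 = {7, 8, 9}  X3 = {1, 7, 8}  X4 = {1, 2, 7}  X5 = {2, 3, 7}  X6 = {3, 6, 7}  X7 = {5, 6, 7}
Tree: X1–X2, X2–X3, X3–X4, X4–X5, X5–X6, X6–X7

Yes; width 2.

Vertex coverage: the bags together contain {1, 2, 3, 4, 5, 6, 7, 8, 9}, the full vertex set. Edge coverage: each edge of G has both endpoints in at least one bag. Running intersection: for every vertex, the bags containing it form a connected subtree. All three properties hold, so this is a valid tree decomposition of width max|bag| − 1 = 2, and hence tw(G) ≤ 2.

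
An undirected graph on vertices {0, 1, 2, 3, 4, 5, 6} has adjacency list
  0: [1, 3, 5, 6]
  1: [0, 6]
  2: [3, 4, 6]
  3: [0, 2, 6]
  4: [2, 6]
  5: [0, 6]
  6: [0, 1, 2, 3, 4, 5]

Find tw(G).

A width-2 tree decomposition is:
Bags: B1 = {0, 5, 6}  B2 = {0, 3, 6}  B3 = {2, 3, 6}  B4 = {0, 1, 6}  B5 = {2, 4, 6}
Tree: B1–B2, B2–B3, B1–B4, B3–B5
Every bag has size at most 3, so the width is 3 − 1 = 2 and tw(G) ≤ 2. On the other hand G contains the 3-clique {0, 1, 6}. A clique must lie in a single bag of any decomposition, so no decomposition can have width below 2. Hence tw(G) = 2 exactly.

2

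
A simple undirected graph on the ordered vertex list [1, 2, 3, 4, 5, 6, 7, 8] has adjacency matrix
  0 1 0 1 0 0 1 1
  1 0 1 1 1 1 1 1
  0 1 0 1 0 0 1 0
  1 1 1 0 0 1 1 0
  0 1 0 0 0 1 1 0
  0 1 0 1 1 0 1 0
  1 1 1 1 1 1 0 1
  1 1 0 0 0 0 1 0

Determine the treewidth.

3

A width-3 tree decomposition is:
Bags: B1 = {1, 2, 4, 7}  B2 = {2, 3, 4, 7}  B3 = {1, 2, 7, 8}  B4 = {2, 4, 6, 7}  B5 = {2, 5, 6, 7}
Tree: B1–B2, B1–B3, B1–B4, B4–B5
The largest bag has 4 vertices, giving width 3; this decomposition certifies tw(G) ≤ 3. On the other hand G contains the 4-clique {1, 2, 7, 8}. A clique must lie in a single bag of any decomposition, so no decomposition can have width below 3. Therefore the treewidth is 3.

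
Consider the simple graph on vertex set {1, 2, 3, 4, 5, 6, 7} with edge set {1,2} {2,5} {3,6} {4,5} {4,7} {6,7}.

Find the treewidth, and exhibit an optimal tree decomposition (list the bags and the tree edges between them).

Each bag holds 2 vertices, so the decomposition has width 1, which upper-bounds the treewidth. Since G has at least one edge (e.g. 3–6), it is not an edgeless graph, so tw(G) ≥ 1. Therefore the treewidth is 1.

Treewidth 1.
One such decomposition:
Bags: B1 = {3, 6}  B2 = {6, 7}  B3 = {4, 7}  B4 = {4, 5}  B5 = {2, 5}  B6 = {1, 2}
Tree: B1–B2, B2–B3, B3–B4, B4–B5, B5–B6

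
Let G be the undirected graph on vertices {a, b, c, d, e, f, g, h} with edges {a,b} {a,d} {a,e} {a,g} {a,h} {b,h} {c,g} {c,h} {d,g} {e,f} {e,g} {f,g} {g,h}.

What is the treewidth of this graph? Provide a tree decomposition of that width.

Every bag has size at most 3, so the width is 3 − 1 = 2 and tw(G) ≤ 2. For the lower bound, the 3 vertices {a, d, g} are pairwise adjacent, and any tree decomposition puts a clique entirely inside one bag — forcing width ≥ 2. Therefore the treewidth is 2.

Treewidth 2.
Bags: B1 = {a, e, g}  B2 = {a, d, g}  B3 = {a, g, h}  B4 = {a, b, h}  B5 = {c, g, h}  B6 = {e, f, g}
Tree: B1–B2, B2–B3, B3–B4, B3–B5, B1–B6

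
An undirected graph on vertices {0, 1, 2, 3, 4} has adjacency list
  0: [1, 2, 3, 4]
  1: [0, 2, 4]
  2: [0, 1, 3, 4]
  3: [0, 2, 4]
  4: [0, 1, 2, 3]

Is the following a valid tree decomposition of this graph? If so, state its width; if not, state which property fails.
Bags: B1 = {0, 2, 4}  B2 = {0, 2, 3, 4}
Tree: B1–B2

A tree decomposition must satisfy three properties: every vertex lies in some bag; for every edge, both endpoints lie together in some bag; and for every vertex, the bags containing it form a connected subtree. Here vertex 1 appears in no bag, so the decomposition is invalid.

No — vertex 1 appears in no bag.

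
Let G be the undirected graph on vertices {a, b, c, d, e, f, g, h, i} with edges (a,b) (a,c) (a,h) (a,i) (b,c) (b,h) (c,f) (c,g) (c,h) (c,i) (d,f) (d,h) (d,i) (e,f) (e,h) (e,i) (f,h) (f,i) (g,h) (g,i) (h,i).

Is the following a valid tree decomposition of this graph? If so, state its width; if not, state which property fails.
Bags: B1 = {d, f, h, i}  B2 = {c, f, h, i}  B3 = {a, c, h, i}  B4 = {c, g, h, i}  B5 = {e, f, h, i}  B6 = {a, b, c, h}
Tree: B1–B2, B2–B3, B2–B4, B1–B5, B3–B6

Checking the three conditions: (i) the bags cover all of {a, b, c, d, e, f, g, h, i}; (ii) for each edge, some bag contains both endpoints; (iii) the bags containing any fixed vertex form a subtree. All hold, so the decomposition is valid with width 4 − 1 = 3.

Yes; width 3.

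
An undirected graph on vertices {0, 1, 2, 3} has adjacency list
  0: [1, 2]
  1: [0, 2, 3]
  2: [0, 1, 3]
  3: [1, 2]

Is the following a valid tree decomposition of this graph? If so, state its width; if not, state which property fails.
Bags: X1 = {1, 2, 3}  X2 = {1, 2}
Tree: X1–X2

A tree decomposition must satisfy three properties: every vertex lies in some bag; for every edge, both endpoints lie together in some bag; and for every vertex, the bags containing it form a connected subtree. Here vertex 0 appears in no bag, so the decomposition is invalid.

No — vertex 0 appears in no bag.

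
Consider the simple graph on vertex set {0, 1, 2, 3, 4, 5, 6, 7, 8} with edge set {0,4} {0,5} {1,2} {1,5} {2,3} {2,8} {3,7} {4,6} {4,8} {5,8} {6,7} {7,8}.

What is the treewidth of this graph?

3

A width-3 tree decomposition is:
Bags: B1 = {3, 4, 6, 7}  B2 = {3, 4, 7, 8}  B3 = {2, 3, 4, 8}  B4 = {0, 2, 4, 8}  B5 = {0, 2, 5, 8}  B6 = {0, 1, 2, 5}
Tree: B1–B2, B2–B3, B3–B4, B4–B5, B5–B6
Each bag holds 4 vertices, so the decomposition has width 3, which upper-bounds the treewidth. For the lower bound: the 4 vertex sets {3,6,7}, {4}, {8}, {0,1,2,5} are disjoint, each induces a connected subgraph, and every pair is joined by at least one edge of G. Contracting each set to a single vertex therefore yields K_{4} as a minor, and since treewidth is minor-monotone, tw(G) ≥ tw(K_{4}) = 3. Combining the bounds, tw(G) = 3.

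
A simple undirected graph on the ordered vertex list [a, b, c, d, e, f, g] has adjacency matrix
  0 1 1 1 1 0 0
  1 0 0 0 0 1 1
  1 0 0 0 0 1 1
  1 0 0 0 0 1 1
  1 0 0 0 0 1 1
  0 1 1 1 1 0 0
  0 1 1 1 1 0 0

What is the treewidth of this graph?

A width-3 tree decomposition is:
Bags: B1 = {a, b, f, g}  B2 = {a, d, f, g}  B3 = {a, c, f, g}  B4 = {a, e, f, g}
Tree: B1–B2, B2–B3, B3–B4
The largest bag has 4 vertices, giving width 3; this decomposition certifies tw(G) ≤ 3. For the lower bound: the 4 vertex sets {b,f}, {a,d}, {g}, {c} are disjoint, each induces a connected subgraph, and every pair is joined by at least one edge of G. Contracting each set to a single vertex therefore yields K_{4} as a minor, and since treewidth is minor-monotone, tw(G) ≥ tw(K_{4}) = 3. Combining the bounds, tw(G) = 3.

3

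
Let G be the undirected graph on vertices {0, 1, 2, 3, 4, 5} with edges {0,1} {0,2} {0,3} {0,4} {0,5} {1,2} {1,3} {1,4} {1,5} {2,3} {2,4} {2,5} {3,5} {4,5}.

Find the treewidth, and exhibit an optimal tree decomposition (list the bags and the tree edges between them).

Treewidth 4.
Bags: B1 = {0, 1, 2, 3, 5}  B2 = {0, 1, 2, 4, 5}
Tree: B1–B2

Every bag has size at most 5, so the width is 5 − 1 = 4 and tw(G) ≤ 4. For the lower bound, the 5 vertices {0, 1, 2, 3, 5} are pairwise adjacent, and any tree decomposition puts a clique entirely inside one bag — forcing width ≥ 4. Combining the bounds, tw(G) = 4.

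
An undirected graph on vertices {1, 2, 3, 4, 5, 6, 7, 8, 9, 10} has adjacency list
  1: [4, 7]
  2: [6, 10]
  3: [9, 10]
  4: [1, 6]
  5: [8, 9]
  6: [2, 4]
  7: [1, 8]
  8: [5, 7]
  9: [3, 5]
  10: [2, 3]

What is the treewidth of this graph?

A width-2 tree decomposition is:
Bags: B1 = {2, 4, 6}  B2 = {2, 4, 10}  B3 = {3, 4, 10}  B4 = {3, 4, 9}  B5 = {4, 5, 9}  B6 = {4, 5, 8}  B7 = {4, 7, 8}  B8 = {1, 4, 7}
Tree: B1–B2, B2–B3, B3–B4, B4–B5, B5–B6, B6–B7, B7–B8
Each bag holds 3 vertices, so the decomposition has width 2, which upper-bounds the treewidth. Since 4–6–2–10–3–9–5–8–7–1–4 is a cycle in G, G is not acyclic. Forests are exactly the graphs of treewidth ≤ 1, so tw(G) ≥ 2. The upper and lower bounds meet at 2, so that is the treewidth.

2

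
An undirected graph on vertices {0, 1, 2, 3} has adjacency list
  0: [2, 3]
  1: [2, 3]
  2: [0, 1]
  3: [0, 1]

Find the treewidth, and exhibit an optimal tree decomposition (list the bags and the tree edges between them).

Treewidth 2.
Bags: B1 = {0, 1, 2}  B2 = {0, 1, 3}
Tree: B1–B2

The largest bag has 3 vertices, giving width 2; this decomposition certifies tw(G) ≤ 2. The edges 1–2–0–3–1 form a cycle, so G is not a tree and its treewidth is at least 2. Therefore the treewidth is 2.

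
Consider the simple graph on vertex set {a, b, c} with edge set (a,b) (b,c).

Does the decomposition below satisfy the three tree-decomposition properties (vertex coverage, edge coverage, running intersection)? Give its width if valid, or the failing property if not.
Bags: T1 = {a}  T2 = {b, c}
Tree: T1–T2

No — edge (b,a) lies in no bag.

A tree decomposition must satisfy three properties: every vertex lies in some bag; for every edge, both endpoints lie together in some bag; and for every vertex, the bags containing it form a connected subtree. Here edge (b,a) lies in no bag, so the decomposition is invalid.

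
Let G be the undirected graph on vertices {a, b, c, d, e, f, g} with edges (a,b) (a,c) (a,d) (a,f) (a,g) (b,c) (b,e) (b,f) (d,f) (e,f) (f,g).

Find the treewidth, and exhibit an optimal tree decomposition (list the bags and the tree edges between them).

Every bag has size at most 3, so the width is 3 − 1 = 2 and tw(G) ≤ 2. On the other hand G contains the 3-clique {a, b, c}. A clique must lie in a single bag of any decomposition, so no decomposition can have width below 2. The upper and lower bounds meet at 2, so that is the treewidth.

Treewidth 2.
One such decomposition:
Bags: B1 = {a, b, f}  B2 = {a, b, c}  B3 = {a, d, f}  B4 = {b, e, f}  B5 = {a, f, g}
Tree: B1–B2, B1–B3, B1–B4, B3–B5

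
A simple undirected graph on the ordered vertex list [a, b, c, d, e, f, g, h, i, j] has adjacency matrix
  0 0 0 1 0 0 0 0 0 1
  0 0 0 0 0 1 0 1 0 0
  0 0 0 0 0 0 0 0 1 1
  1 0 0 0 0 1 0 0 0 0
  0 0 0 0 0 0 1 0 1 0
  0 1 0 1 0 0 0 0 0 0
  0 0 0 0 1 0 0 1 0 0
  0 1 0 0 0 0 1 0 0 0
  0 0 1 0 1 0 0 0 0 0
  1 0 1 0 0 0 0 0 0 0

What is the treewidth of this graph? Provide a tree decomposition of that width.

Treewidth 2.
One optimal decomposition is:
Bags: B1 = {c, e, i}  B2 = {c, e, j}  B3 = {a, e, j}  B4 = {a, d, e}  B5 = {d, e, f}  B6 = {b, e, f}  B7 = {b, e, h}  B8 = {e, g, h}
Tree: B1–B2, B2–B3, B3–B4, B4–B5, B5–B6, B6–B7, B7–B8

The largest bag has 3 vertices, giving width 2; this decomposition certifies tw(G) ≤ 2. For the lower bound, G contains the cycle e–i–c–j–a–d–f–b–h–g–e, so G is not a forest; only forests have treewidth ≤ 1, hence tw(G) ≥ 2. Combining the bounds, tw(G) = 2.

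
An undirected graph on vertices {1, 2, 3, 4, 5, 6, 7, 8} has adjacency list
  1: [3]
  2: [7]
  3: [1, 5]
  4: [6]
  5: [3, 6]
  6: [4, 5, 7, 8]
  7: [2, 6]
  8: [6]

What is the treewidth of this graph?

A width-1 tree decomposition is:
Bags: B1 = {6, 7}  B2 = {6, 8}  B3 = {5, 6}  B4 = {4, 6}  B5 = {3, 5}  B6 = {2, 7}  B7 = {1, 3}
Tree: B1–B2, B1–B3, B2–B4, B3–B5, B1–B6, B5–B7
The largest bag has 2 vertices, giving width 1; this decomposition certifies tw(G) ≤ 1. G has an edge, so its treewidth is at least 1. Combining the bounds, tw(G) = 1.

1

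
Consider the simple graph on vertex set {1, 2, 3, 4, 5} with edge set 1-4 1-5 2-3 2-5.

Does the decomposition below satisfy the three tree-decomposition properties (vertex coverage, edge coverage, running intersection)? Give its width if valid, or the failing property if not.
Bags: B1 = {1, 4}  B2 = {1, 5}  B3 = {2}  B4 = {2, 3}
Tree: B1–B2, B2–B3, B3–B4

A tree decomposition must satisfy three properties: every vertex lies in some bag; for every edge, both endpoints lie together in some bag; and for every vertex, the bags containing it form a connected subtree. Here edge (5,2) lies in no bag, so the decomposition is invalid.

No — edge (5,2) lies in no bag.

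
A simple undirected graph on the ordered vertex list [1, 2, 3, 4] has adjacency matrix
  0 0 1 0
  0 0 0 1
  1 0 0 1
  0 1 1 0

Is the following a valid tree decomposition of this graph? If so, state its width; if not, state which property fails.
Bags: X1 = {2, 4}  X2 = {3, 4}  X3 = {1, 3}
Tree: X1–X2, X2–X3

Every vertex of G appears in some bag (union = {1, 2, 3, 4}); every edge is covered by a bag; and for each vertex v the set of bags containing v is connected in the bag tree. The decomposition is therefore valid. The largest bag has 2 vertices, so the width is 1.

Yes; width 1.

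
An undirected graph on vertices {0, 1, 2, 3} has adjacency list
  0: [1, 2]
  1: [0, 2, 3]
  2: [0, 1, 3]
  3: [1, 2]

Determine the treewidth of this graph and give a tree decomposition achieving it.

The largest bag has 3 vertices, giving width 2; this decomposition certifies tw(G) ≤ 2. Conversely, {0, 1, 2} is a clique of size 3, and the vertices of any clique must share a bag in every tree decomposition; so some bag has ≥ 3 vertices and tw(G) ≥ 2. Combining the bounds, tw(G) = 2.

Treewidth 2.
One optimal decomposition is:
Bags: B1 = {0, 1, 2}  B2 = {1, 2, 3}
Tree: B1–B2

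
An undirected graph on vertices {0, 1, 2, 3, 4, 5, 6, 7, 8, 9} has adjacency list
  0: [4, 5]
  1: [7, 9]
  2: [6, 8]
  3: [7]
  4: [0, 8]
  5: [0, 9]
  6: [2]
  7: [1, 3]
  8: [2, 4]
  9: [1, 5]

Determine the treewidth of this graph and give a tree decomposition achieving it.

The largest bag has 2 vertices, giving width 1; this decomposition certifies tw(G) ≤ 1. G has an edge, so its treewidth is at least 1. Hence tw(G) = 1 exactly.

Treewidth 1.
One such decomposition:
Bags: B1 = {2, 6}  B2 = {2, 8}  B3 = {4, 8}  B4 = {0, 4}  B5 = {0, 5}  B6 = {5, 9}  B7 = {1, 9}  B8 = {1, 7}  B9 = {3, 7}
Tree: B1–B2, B2–B3, B3–B4, B4–B5, B5–B6, B6–B7, B7–B8, B8–B9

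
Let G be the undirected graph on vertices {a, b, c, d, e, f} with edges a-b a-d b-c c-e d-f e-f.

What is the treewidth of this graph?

A width-2 tree decomposition is:
Bags: B1 = {d, e, f}  B2 = {a, d, e}  B3 = {a, b, e}  B4 = {b, c, e}
Tree: B1–B2, B2–B3, B3–B4
Each bag holds 3 vertices, so the decomposition has width 2, which upper-bounds the treewidth. The edges e–f–d–a–b–c–e form a cycle, so G is not a tree and its treewidth is at least 2. Hence tw(G) = 2 exactly.

2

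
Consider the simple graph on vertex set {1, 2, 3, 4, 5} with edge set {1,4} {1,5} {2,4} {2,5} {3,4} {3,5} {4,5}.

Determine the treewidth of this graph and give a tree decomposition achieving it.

Every bag has size at most 3, so the width is 3 − 1 = 2 and tw(G) ≤ 2. On the other hand G contains the 3-clique {1, 4, 5}. A clique must lie in a single bag of any decomposition, so no decomposition can have width below 2. Combining the bounds, tw(G) = 2.

Treewidth 2.
Bags: B1 = {3, 4, 5}  B2 = {2, 4, 5}  B3 = {1, 4, 5}
Tree: B1–B2, B2–B3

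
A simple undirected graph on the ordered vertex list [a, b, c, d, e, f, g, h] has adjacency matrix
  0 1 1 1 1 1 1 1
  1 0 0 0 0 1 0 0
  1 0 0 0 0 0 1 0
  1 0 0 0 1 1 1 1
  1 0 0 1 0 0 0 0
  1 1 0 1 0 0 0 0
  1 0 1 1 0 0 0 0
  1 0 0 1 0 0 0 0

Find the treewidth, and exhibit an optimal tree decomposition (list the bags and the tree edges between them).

Treewidth 2.
One such decomposition:
Bags: B1 = {a, d, h}  B2 = {a, d, e}  B3 = {a, d, g}  B4 = {a, c, g}  B5 = {a, d, f}  B6 = {a, b, f}
Tree: B1–B2, B2–B3, B3–B4, B2–B5, B5–B6

Each bag holds 3 vertices, so the decomposition has width 2, which upper-bounds the treewidth. Conversely, {a, d, g} is a clique of size 3, and the vertices of any clique must share a bag in every tree decomposition; so some bag has ≥ 3 vertices and tw(G) ≥ 2. Combining the bounds, tw(G) = 2.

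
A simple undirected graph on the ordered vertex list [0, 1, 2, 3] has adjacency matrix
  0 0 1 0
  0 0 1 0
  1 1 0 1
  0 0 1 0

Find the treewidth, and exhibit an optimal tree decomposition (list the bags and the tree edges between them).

Every bag has size at most 2, so the width is 2 − 1 = 1 and tw(G) ≤ 1. Any graph with an edge has treewidth ≥ 1, and G has the edge 1–2. Hence tw(G) = 1 exactly.

Treewidth 1.
One optimal decomposition is:
Bags: B1 = {1, 2}  B2 = {2, 3}  B3 = {0, 2}
Tree: B1–B2, B2–B3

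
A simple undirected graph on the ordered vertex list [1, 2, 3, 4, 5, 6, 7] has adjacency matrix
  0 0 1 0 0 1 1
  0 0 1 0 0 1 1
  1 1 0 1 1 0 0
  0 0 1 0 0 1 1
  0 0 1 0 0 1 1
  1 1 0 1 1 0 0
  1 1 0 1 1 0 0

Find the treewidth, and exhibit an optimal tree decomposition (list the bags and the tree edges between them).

Every bag has size at most 4, so the width is 4 − 1 = 3 and tw(G) ≤ 3. For the lower bound: the 4 vertex sets {4,6}, {2,3}, {7}, {1} are disjoint, each induces a connected subgraph, and every pair is joined by at least one edge of G. Contracting each set to a single vertex therefore yields K_{4} as a minor, and since treewidth is minor-monotone, tw(G) ≥ tw(K_{4}) = 3. The upper and lower bounds meet at 3, so that is the treewidth.

Treewidth 3.
Bags: B1 = {3, 4, 6, 7}  B2 = {2, 3, 6, 7}  B3 = {1, 3, 6, 7}  B4 = {3, 5, 6, 7}
Tree: B1–B2, B2–B3, B3–B4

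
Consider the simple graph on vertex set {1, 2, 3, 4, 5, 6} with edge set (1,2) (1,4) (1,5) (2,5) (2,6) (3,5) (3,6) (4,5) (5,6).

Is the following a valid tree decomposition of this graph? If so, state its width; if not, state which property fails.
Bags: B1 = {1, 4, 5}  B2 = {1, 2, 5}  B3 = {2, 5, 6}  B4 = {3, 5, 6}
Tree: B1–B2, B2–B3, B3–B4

Yes; width 2.

Vertex coverage: the bags together contain {1, 2, 3, 4, 5, 6}, the full vertex set. Edge coverage: each edge of G has both endpoints in at least one bag. Running intersection: for every vertex, the bags containing it form a connected subtree. All three properties hold, so this is a valid tree decomposition of width max|bag| − 1 = 2, and hence tw(G) ≤ 2.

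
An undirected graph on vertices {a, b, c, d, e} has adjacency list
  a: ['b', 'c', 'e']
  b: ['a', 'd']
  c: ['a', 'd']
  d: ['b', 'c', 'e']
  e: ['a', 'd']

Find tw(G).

A width-2 tree decomposition is:
Bags: B1 = {a, c, d}  B2 = {a, b, d}  B3 = {a, d, e}
Tree: B1–B2, B2–B3
Each bag holds 3 vertices, so the decomposition has width 2, which upper-bounds the treewidth. For the lower bound, G contains the cycle d–c–a–b–d, so G is not a forest; only forests have treewidth ≤ 1, hence tw(G) ≥ 2. The upper and lower bounds meet at 2, so that is the treewidth.

2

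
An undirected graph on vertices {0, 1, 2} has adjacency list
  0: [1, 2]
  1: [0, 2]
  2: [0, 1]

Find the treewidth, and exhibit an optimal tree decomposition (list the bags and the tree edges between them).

A single bag containing all 3 vertices is trivially a valid decomposition of width 2. For the lower bound, the 3 vertices {0, 1, 2} are pairwise adjacent, and any tree decomposition puts a clique entirely inside one bag — forcing width ≥ 2. The upper and lower bounds meet at 2, so that is the treewidth.

Treewidth 2.
Bags: B1 = {0, 1, 2}
Tree: (single bag)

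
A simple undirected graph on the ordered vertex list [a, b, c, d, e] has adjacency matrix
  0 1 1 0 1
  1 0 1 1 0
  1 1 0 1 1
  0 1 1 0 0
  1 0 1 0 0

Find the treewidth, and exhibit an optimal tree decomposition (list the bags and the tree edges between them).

Each bag holds 3 vertices, so the decomposition has width 2, which upper-bounds the treewidth. On the other hand G contains the 3-clique {b, c, d}. A clique must lie in a single bag of any decomposition, so no decomposition can have width below 2. The upper and lower bounds meet at 2, so that is the treewidth.

Treewidth 2.
One such decomposition:
Bags: B1 = {a, b, c}  B2 = {a, c, e}  B3 = {b, c, d}
Tree: B1–B2, B1–B3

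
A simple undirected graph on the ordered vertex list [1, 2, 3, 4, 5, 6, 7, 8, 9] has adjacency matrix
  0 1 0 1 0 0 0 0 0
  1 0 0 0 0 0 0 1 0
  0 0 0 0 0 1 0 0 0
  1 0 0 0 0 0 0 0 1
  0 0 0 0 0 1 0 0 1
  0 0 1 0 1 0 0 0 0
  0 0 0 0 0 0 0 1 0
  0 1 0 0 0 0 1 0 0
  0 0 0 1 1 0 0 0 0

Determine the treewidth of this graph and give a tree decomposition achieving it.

Each bag holds 2 vertices, so the decomposition has width 1, which upper-bounds the treewidth. Any graph with an edge has treewidth ≥ 1, and G has the edge 3–6. The upper and lower bounds meet at 1, so that is the treewidth.

Treewidth 1.
One optimal decomposition is:
Bags: B1 = {3, 6}  B2 = {5, 6}  B3 = {5, 9}  B4 = {4, 9}  B5 = {1, 4}  B6 = {1, 2}  B7 = {2, 8}  B8 = {7, 8}
Tree: B1–B2, B2–B3, B3–B4, B4–B5, B5–B6, B6–B7, B7–B8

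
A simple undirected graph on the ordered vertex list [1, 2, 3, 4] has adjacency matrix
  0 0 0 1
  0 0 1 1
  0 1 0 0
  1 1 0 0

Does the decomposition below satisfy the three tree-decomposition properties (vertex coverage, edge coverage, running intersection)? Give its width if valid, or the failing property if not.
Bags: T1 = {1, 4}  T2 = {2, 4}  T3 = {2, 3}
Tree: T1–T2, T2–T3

Yes; width 1.

Vertex coverage: the bags together contain {1, 2, 3, 4}, the full vertex set. Edge coverage: each edge of G has both endpoints in at least one bag. Running intersection: for every vertex, the bags containing it form a connected subtree. All three properties hold, so this is a valid tree decomposition of width max|bag| − 1 = 1, and hence tw(G) ≤ 1.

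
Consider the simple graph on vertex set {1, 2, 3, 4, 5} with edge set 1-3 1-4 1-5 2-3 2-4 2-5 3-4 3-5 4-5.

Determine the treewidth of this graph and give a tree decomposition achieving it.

Each bag holds 4 vertices, so the decomposition has width 3, which upper-bounds the treewidth. For the lower bound, the 4 vertices {1, 3, 4, 5} are pairwise adjacent, and any tree decomposition puts a clique entirely inside one bag — forcing width ≥ 3. Combining the bounds, tw(G) = 3.

Treewidth 3.
Bags: B1 = {2, 3, 4, 5}  B2 = {1, 3, 4, 5}
Tree: B1–B2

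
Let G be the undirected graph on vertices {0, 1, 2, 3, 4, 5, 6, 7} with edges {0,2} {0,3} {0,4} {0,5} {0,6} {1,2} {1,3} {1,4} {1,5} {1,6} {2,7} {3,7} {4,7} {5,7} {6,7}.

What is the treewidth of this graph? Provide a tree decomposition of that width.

Treewidth 3.
One optimal decomposition is:
Bags: B1 = {0, 1, 4, 7}  B2 = {0, 1, 3, 7}  B3 = {0, 1, 5, 7}  B4 = {0, 1, 2, 7}  B5 = {0, 1, 6, 7}
Tree: B1–B2, B2–B3, B3–B4, B4–B5

The largest bag has 4 vertices, giving width 3; this decomposition certifies tw(G) ≤ 3. For the lower bound: the 4 vertex sets {4,7}, {0,3}, {1}, {5} are disjoint, each induces a connected subgraph, and every pair is joined by at least one edge of G. Contracting each set to a single vertex therefore yields K_{4} as a minor, and since treewidth is minor-monotone, tw(G) ≥ tw(K_{4}) = 3. The upper and lower bounds meet at 3, so that is the treewidth.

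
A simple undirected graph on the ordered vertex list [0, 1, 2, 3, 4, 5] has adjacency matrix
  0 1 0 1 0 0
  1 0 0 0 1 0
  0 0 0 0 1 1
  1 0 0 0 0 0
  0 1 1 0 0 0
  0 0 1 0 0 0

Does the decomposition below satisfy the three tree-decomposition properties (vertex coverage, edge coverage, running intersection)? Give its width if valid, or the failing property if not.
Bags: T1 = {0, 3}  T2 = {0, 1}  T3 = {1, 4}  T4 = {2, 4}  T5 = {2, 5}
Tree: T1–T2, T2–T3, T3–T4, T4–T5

Vertex coverage: the bags together contain {0, 1, 2, 3, 4, 5}, the full vertex set. Edge coverage: each edge of G has both endpoints in at least one bag. Running intersection: for every vertex, the bags containing it form a connected subtree. All three properties hold, so this is a valid tree decomposition of width max|bag| − 1 = 1, and hence tw(G) ≤ 1.

Yes; width 1.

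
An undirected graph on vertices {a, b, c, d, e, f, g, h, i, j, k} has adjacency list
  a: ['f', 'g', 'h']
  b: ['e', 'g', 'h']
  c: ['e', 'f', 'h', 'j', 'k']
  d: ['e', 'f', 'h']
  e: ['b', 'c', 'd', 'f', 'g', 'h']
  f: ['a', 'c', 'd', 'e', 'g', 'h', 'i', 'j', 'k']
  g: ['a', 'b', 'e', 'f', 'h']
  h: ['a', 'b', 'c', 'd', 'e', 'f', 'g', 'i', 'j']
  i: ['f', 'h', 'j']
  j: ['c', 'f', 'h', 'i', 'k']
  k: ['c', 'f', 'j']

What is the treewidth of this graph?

3

A width-3 tree decomposition is:
Bags: B1 = {e, f, g, h}  B2 = {d, e, f, h}  B3 = {c, e, f, h}  B4 = {c, f, h, j}  B5 = {a, f, g, h}  B6 = {f, h, i, j}  B7 = {b, e, g, h}  B8 = {c, f, j, k}
Tree: B1–B2, B1–B3, B3–B4, B1–B5, B4–B6, B1–B7, B4–B8
The largest bag has 4 vertices, giving width 3; this decomposition certifies tw(G) ≤ 3. For the lower bound, the 4 vertices {c, f, h, j} are pairwise adjacent, and any tree decomposition puts a clique entirely inside one bag — forcing width ≥ 3. Therefore the treewidth is 3.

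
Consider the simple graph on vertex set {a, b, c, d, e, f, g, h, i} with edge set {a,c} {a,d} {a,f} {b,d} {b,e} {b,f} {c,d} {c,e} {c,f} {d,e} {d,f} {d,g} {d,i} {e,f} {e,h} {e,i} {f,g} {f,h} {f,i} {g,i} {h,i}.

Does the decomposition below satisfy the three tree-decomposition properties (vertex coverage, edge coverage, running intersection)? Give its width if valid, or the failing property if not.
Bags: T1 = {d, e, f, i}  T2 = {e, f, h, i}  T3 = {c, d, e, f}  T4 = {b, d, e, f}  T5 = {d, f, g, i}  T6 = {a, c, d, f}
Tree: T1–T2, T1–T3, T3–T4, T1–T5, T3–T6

Yes; width 3.

Checking the three conditions: (i) the bags cover all of {a, b, c, d, e, f, g, h, i}; (ii) for each edge, some bag contains both endpoints; (iii) the bags containing any fixed vertex form a subtree. All hold, so the decomposition is valid with width 4 − 1 = 3.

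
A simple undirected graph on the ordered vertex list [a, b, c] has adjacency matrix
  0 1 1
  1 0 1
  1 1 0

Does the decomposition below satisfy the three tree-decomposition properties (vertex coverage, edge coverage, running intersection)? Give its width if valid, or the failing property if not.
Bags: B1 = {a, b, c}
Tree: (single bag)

Checking the three conditions: (i) the bags cover all of {a, b, c}; (ii) for each edge, some bag contains both endpoints; (iii) the bags containing any fixed vertex form a subtree. All hold, so the decomposition is valid with width 3 − 1 = 2.

Yes; width 2.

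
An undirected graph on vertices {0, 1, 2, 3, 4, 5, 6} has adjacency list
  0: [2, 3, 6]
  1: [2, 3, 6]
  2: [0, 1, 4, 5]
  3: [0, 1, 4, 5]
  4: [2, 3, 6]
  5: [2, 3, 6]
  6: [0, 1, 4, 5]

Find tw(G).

3

A width-3 tree decomposition is:
Bags: B1 = {2, 3, 4, 6}  B2 = {1, 2, 3, 6}  B3 = {2, 3, 5, 6}  B4 = {0, 2, 3, 6}
Tree: B1–B2, B2–B3, B3–B4
The largest bag has 4 vertices, giving width 3; this decomposition certifies tw(G) ≤ 3. For the lower bound: the 4 vertex sets {2,4}, {1,6}, {3}, {5} are disjoint, each induces a connected subgraph, and every pair is joined by at least one edge of G. Contracting each set to a single vertex therefore yields K_{4} as a minor, and since treewidth is minor-monotone, tw(G) ≥ tw(K_{4}) = 3. Therefore the treewidth is 3.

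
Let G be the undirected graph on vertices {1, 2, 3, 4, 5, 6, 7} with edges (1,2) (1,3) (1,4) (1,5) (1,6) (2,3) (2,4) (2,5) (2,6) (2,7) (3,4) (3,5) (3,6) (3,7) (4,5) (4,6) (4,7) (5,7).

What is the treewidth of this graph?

A width-4 tree decomposition is:
Bags: B1 = {1, 2, 3, 4, 5}  B2 = {2, 3, 4, 5, 7}  B3 = {1, 2, 3, 4, 6}
Tree: B1–B2, B1–B3
Every bag has size at most 5, so the width is 5 − 1 = 4 and tw(G) ≤ 4. Conversely, {1, 2, 3, 4, 5} is a clique of size 5, and the vertices of any clique must share a bag in every tree decomposition; so some bag has ≥ 5 vertices and tw(G) ≥ 4. Combining the bounds, tw(G) = 4.

4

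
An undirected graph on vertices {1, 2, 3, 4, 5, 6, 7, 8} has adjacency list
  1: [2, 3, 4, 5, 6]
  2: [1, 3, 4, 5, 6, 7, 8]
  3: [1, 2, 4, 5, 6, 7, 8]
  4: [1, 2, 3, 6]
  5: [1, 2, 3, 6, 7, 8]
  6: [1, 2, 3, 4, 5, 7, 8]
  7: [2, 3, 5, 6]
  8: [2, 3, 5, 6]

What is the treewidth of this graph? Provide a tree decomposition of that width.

Every bag has size at most 5, so the width is 5 − 1 = 4 and tw(G) ≤ 4. On the other hand G contains the 5-clique {1, 2, 3, 4, 6}. A clique must lie in a single bag of any decomposition, so no decomposition can have width below 4. The upper and lower bounds meet at 4, so that is the treewidth.

Treewidth 4.
Bags: B1 = {1, 2, 3, 5, 6}  B2 = {1, 2, 3, 4, 6}  B3 = {2, 3, 5, 6, 7}  B4 = {2, 3, 5, 6, 8}
Tree: B1–B2, B1–B3, B1–B4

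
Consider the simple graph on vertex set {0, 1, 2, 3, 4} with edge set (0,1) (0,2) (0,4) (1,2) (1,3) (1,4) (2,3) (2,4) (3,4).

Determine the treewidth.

A width-3 tree decomposition is:
Bags: B1 = {0, 1, 2, 4}  B2 = {1, 2, 3, 4}
Tree: B1–B2
The largest bag has 4 vertices, giving width 3; this decomposition certifies tw(G) ≤ 3. Conversely, {0, 1, 2, 4} is a clique of size 4, and the vertices of any clique must share a bag in every tree decomposition; so some bag has ≥ 4 vertices and tw(G) ≥ 3. Combining the bounds, tw(G) = 3.

3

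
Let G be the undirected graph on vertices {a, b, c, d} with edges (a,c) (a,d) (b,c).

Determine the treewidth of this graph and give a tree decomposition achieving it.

Treewidth 1.
Bags: B1 = {b, c}  B2 = {a, c}  B3 = {a, d}
Tree: B1–B2, B2–B3

Each bag holds 2 vertices, so the decomposition has width 1, which upper-bounds the treewidth. Since G has at least one edge (e.g. c–b), it is not an edgeless graph, so tw(G) ≥ 1. Hence tw(G) = 1 exactly.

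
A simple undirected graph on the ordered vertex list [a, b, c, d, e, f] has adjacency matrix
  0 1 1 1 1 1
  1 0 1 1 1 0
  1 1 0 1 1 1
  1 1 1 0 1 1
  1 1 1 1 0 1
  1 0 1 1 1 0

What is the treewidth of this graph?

A width-4 tree decomposition is:
Bags: B1 = {a, b, c, d, e}  B2 = {a, c, d, e, f}
Tree: B1–B2
The largest bag has 5 vertices, giving width 4; this decomposition certifies tw(G) ≤ 4. For the lower bound, the 5 vertices {a, c, d, e, f} are pairwise adjacent, and any tree decomposition puts a clique entirely inside one bag — forcing width ≥ 4. Combining the bounds, tw(G) = 4.

4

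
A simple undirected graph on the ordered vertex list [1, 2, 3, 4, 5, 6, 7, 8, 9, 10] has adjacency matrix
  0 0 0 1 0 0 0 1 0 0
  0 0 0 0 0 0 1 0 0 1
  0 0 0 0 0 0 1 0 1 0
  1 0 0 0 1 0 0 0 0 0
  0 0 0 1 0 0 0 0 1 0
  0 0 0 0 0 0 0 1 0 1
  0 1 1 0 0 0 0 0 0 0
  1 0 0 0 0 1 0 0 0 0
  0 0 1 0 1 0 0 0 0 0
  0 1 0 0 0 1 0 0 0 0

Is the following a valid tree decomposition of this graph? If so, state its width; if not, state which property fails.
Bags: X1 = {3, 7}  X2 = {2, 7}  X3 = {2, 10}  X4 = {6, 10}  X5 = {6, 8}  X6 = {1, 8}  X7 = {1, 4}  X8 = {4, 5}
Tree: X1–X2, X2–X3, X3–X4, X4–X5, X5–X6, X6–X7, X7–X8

A tree decomposition must satisfy three properties: every vertex lies in some bag; for every edge, both endpoints lie together in some bag; and for every vertex, the bags containing it form a connected subtree. Here vertex 9 appears in no bag, so the decomposition is invalid.

No — vertex 9 appears in no bag.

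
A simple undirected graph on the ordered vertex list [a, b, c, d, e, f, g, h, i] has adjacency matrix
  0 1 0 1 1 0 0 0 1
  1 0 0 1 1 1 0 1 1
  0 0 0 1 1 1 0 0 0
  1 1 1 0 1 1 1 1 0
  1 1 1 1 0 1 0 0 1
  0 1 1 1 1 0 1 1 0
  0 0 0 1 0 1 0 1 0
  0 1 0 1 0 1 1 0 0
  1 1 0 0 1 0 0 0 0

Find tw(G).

3

A width-3 tree decomposition is:
Bags: B1 = {b, d, e, f}  B2 = {a, b, d, e}  B3 = {a, b, e, i}  B4 = {b, d, f, h}  B5 = {d, f, g, h}  B6 = {c, d, e, f}
Tree: B1–B2, B2–B3, B1–B4, B4–B5, B1–B6
Every bag has size at most 4, so the width is 4 − 1 = 3 and tw(G) ≤ 3. On the other hand G contains the 4-clique {a, b, d, e}. A clique must lie in a single bag of any decomposition, so no decomposition can have width below 3. Hence tw(G) = 3 exactly.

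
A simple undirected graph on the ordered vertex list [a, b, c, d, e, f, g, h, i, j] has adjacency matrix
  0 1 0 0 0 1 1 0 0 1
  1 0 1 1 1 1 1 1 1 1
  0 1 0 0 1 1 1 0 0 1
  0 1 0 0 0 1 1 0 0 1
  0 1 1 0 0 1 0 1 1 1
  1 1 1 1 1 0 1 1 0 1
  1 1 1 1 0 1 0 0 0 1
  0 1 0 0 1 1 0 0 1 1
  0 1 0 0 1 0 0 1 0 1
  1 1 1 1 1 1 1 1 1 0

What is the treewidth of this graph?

4

A width-4 tree decomposition is:
Bags: B1 = {b, c, f, g, j}  B2 = {b, c, e, f, j}  B3 = {b, d, f, g, j}  B4 = {b, e, f, h, j}  B5 = {b, e, h, i, j}  B6 = {a, b, f, g, j}
Tree: B1–B2, B1–B3, B2–B4, B4–B5, B3–B6
The largest bag has 5 vertices, giving width 4; this decomposition certifies tw(G) ≤ 4. Conversely, {b, d, f, g, j} is a clique of size 5, and the vertices of any clique must share a bag in every tree decomposition; so some bag has ≥ 5 vertices and tw(G) ≥ 4. The upper and lower bounds meet at 4, so that is the treewidth.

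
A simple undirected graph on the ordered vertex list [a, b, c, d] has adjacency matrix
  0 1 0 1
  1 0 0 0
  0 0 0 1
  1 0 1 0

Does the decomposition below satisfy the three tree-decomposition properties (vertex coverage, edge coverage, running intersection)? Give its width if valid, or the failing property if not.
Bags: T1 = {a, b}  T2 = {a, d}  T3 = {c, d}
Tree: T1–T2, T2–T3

Yes; width 1.

Every vertex of G appears in some bag (union = {a, b, c, d}); every edge is covered by a bag; and for each vertex v the set of bags containing v is connected in the bag tree. The decomposition is therefore valid. The largest bag has 2 vertices, so the width is 1.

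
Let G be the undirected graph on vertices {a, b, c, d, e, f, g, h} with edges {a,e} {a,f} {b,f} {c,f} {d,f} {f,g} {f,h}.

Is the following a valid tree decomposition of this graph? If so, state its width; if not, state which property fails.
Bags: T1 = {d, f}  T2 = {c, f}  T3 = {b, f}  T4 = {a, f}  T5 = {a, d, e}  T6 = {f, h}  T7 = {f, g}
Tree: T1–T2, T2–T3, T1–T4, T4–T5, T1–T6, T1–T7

A tree decomposition must satisfy three properties: every vertex lies in some bag; for every edge, both endpoints lie together in some bag; and for every vertex, the bags containing it form a connected subtree. Here bags containing vertex d are not connected in the tree, so the decomposition is invalid.

No — bags containing vertex d are not connected in the tree.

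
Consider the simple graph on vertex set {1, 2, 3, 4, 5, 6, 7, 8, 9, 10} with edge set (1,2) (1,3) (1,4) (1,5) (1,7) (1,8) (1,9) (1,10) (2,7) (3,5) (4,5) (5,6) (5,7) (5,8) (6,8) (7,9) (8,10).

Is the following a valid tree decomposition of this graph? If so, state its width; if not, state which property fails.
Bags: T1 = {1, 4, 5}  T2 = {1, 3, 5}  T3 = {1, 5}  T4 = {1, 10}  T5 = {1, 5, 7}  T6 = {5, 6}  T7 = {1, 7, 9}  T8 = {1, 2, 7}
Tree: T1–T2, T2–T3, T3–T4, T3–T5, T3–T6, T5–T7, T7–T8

A tree decomposition must satisfy three properties: every vertex lies in some bag; for every edge, both endpoints lie together in some bag; and for every vertex, the bags containing it form a connected subtree. Here vertex 8 appears in no bag, so the decomposition is invalid.

No — vertex 8 appears in no bag.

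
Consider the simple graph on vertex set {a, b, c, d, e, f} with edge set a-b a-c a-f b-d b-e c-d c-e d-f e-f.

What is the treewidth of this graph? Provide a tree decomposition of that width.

Treewidth 3.
Bags: B1 = {b, c, e, f}  B2 = {a, b, c, f}  B3 = {b, c, d, f}
Tree: B1–B2, B2–B3

The largest bag has 4 vertices, giving width 3; this decomposition certifies tw(G) ≤ 3. For the lower bound: the 4 vertex sets {b,e}, {a,c}, {f}, {d} are disjoint, each induces a connected subgraph, and every pair is joined by at least one edge of G. Contracting each set to a single vertex therefore yields K_{4} as a minor, and since treewidth is minor-monotone, tw(G) ≥ tw(K_{4}) = 3. Hence tw(G) = 3 exactly.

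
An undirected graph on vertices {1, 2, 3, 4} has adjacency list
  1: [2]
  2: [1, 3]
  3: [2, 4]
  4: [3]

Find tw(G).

1

A width-1 tree decomposition is:
Bags: B1 = {3, 4}  B2 = {2, 3}  B3 = {1, 2}
Tree: B1–B2, B2–B3
Each bag holds 2 vertices, so the decomposition has width 1, which upper-bounds the treewidth. Any graph with an edge has treewidth ≥ 1, and G has the edge 4–3. The upper and lower bounds meet at 1, so that is the treewidth.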